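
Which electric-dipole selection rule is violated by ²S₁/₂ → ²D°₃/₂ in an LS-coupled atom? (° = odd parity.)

Reading off the term symbols: S 1/2→1/2, L 0→2, J 1/2→3/2, parity even→odd.
ΔL = 0, ±1 (not L=0↔0): L: 0 → 2, ΔL = +2 — ✗.
ΔS = 0: S: 1/2 → 1/2 — ✓.
Parity must change: even → odd — ✓.
ΔJ = 0, ±1 (not J=0↔0): J: 1/2 → 3/2, ΔJ = +1 — ✓.

the ΔL = 0, ±1 rule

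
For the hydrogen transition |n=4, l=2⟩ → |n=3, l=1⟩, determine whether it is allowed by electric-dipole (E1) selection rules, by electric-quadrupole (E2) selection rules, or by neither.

E1

Δl = 1 − 2 = -1; l_i + l_f = 3.
E1 (Δl = ±1): satisfied.
E2 (Δl = 0,±2, l_i+l_f ≥ 2): not satisfied.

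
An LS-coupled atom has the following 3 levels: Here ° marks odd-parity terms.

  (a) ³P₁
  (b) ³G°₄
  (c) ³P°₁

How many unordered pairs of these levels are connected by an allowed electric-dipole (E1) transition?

1

(a)–(b): forbidden (ΔL, ΔJ).
(a)–(c): allowed.
(b)–(c): forbidden (parity, ΔL, ΔJ).
Allowed pairs: 1 of 3.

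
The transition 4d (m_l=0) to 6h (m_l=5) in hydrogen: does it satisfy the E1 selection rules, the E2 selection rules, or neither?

neither

Δl = 5 − 2 = +3; l_i + l_f = 7.
Δm_l = +5.
E1 (Δl = ±1, |Δm_l| ≤ 1): not satisfied.
E2 (Δl = 0,±2, l_i+l_f ≥ 2, |Δm_l| ≤ 2): not satisfied.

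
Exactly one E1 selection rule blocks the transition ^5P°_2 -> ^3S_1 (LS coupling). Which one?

the ΔS = 0 rule

Reading off the term symbols: S 2→1, L 1→0, J 2→1, parity odd→even.
Parity must change: odd → even — ok.
ΔS = 0: S: 2 → 1 — fails.
ΔL = 0, ±1 (not L=0↔0): L: 1 → 0, ΔL = -1 — ok.
ΔJ = 0, ±1 (not J=0↔0): J: 2 → 1, ΔJ = -1 — ok.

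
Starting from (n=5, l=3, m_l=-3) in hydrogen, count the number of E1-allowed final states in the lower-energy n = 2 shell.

E1 requires l_f ∈ {2, 4}, but neither lies in [0, 1], so no final state is reachable.
Total: 0.

0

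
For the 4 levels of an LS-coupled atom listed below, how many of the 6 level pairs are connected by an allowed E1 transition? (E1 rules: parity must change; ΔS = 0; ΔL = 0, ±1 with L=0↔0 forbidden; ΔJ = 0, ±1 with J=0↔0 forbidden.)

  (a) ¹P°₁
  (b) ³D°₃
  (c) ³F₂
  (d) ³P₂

2

(a)–(b): forbidden (parity, ΔS, ΔJ).
(a)–(c): forbidden (ΔS, ΔL).
(a)–(d): forbidden (ΔS).
(b)–(c): allowed.
(b)–(d): allowed.
(c)–(d): forbidden (parity, ΔL).
Allowed pairs: 2 of 6.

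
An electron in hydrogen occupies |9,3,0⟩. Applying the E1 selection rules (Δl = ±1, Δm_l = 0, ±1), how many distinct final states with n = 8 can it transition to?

E1 requires Δl = ±1, so l_f ∈ {2, 4}; with 0 ≤ l_f ≤ n_f−1 = 7, the allowed l_f values are {2, 4}.
For l_f = 2: m_f ∈ {m_i−1, m_i, m_i+1} ∩ [−2, 2] = {-1, 0, 1} → 3 states.
For l_f = 4: m_f ∈ {m_i−1, m_i, m_i+1} ∩ [−4, 4] = {-1, 0, 1} → 3 states.
Total: 6.

6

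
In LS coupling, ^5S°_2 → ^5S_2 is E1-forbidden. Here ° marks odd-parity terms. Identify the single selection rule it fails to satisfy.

ΔS = 0: S: 2 → 2 — satisfied.
ΔJ = 0, ±1 (not J=0↔0): J: 2 → 2, ΔJ = +0 — satisfied.
Parity must change: odd → even — satisfied.
ΔL = 0, ±1 (not L=0↔0): L: 0 → 0, ΔL = +0 — violated.

the L=0 ↔ L=0 exclusion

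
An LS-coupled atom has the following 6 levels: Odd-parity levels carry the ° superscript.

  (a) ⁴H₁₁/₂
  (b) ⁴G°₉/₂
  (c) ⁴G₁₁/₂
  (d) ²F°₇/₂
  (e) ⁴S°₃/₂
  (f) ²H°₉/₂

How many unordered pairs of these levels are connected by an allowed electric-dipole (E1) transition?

2

(a)–(b): allowed.
(a)–(c): forbidden (parity).
(a)–(d): forbidden (ΔS, ΔL, ΔJ).
(a)–(e): forbidden (ΔL, ΔJ).
(a)–(f): forbidden (ΔS).
(b)–(c): allowed.
(b)–(d): forbidden (parity, ΔS).
(b)–(e): forbidden (parity, ΔL, ΔJ).
(b)–(f): forbidden (parity, ΔS).
(c)–(d): forbidden (ΔS, ΔJ).
(c)–(e): forbidden (ΔL, ΔJ).
(c)–(f): forbidden (ΔS).
(d)–(e): forbidden (parity, ΔS, ΔL, ΔJ).
(d)–(f): forbidden (parity, ΔL).
(e)–(f): forbidden (parity, ΔS, ΔL, ΔJ).
Allowed pairs: 2 of 15.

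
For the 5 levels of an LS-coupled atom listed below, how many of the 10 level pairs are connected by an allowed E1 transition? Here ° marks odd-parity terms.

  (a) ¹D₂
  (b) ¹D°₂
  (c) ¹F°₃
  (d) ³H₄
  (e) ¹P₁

3

(a)–(b): allowed.
(a)–(c): allowed.
(a)–(d): forbidden (parity, ΔS, ΔL, ΔJ).
(a)–(e): forbidden (parity).
(b)–(c): forbidden (parity).
(b)–(d): forbidden (ΔS, ΔL, ΔJ).
(b)–(e): allowed.
(c)–(d): forbidden (ΔS, ΔL).
(c)–(e): forbidden (ΔL, ΔJ).
(d)–(e): forbidden (parity, ΔS, ΔL, ΔJ).
Allowed pairs: 3 of 10.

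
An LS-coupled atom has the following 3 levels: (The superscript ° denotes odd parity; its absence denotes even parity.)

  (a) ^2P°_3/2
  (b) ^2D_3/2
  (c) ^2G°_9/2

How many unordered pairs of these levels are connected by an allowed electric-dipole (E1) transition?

1

(a)–(b): allowed.
(a)–(c): forbidden (parity, ΔL, ΔJ).
(b)–(c): forbidden (ΔL, ΔJ).
Allowed pairs: 1 of 3.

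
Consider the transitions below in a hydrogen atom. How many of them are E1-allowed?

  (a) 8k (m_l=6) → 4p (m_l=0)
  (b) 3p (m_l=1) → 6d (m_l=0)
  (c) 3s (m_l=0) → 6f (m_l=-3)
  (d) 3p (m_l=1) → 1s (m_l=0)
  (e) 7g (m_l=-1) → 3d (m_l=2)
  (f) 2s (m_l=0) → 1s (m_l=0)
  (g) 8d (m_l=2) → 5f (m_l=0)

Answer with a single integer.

2

(a) forbidden — Δl = -6 (E1 requires Δl = ±1); Δm_l = -6 (E1 requires Δm_l = 0, ±1)
(b) allowed
(c) forbidden — Δl = +3 (E1 requires Δl = ±1); Δm_l = -3 (E1 requires Δm_l = 0, ±1)
(d) allowed
(e) forbidden — Δl = -2 (E1 requires Δl = ±1); Δm_l = +3 (E1 requires Δm_l = 0, ±1)
(f) forbidden — Δl = +0 (E1 requires Δl = ±1)
(g) forbidden — Δm_l = -2 (E1 requires Δm_l = 0, ±1)
Total allowed: 2 of 7.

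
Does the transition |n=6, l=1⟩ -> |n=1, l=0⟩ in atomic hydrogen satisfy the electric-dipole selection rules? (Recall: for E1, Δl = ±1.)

Δl = 0 − 1 = -1; the E1 rule Δl = ±1 is ok.
All E1 selection rules are satisfied.

allowed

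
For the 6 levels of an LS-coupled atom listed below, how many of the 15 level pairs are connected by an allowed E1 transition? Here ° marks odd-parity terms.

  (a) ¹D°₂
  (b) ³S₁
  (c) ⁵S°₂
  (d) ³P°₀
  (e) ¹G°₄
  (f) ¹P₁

2

(a)–(b): forbidden (ΔS, ΔL).
(a)–(c): forbidden (parity, ΔS, ΔL).
(a)–(d): forbidden (parity, ΔS, ΔJ).
(a)–(e): forbidden (parity, ΔL, ΔJ).
(a)–(f): allowed.
(b)–(c): forbidden (ΔS, ΔL).
(b)–(d): allowed.
(b)–(e): forbidden (ΔS, ΔL, ΔJ).
(b)–(f): forbidden (parity, ΔS).
(c)–(d): forbidden (parity, ΔS, ΔJ).
(c)–(e): forbidden (parity, ΔS, ΔL, ΔJ).
(c)–(f): forbidden (ΔS).
(d)–(e): forbidden (parity, ΔS, ΔL, ΔJ).
(d)–(f): forbidden (ΔS).
(e)–(f): forbidden (ΔL, ΔJ).
Allowed pairs: 2 of 15.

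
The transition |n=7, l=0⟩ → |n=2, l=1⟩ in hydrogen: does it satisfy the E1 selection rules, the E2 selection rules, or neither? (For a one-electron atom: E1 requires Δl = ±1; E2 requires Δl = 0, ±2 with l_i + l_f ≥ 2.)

E1

Δl = 1 − 0 = +1; l_i + l_f = 1.
E1 (Δl = ±1): satisfied.
E2 (Δl = 0,±2, l_i+l_f ≥ 2): not satisfied.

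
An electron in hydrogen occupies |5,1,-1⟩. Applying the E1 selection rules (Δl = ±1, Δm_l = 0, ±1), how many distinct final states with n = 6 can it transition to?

E1 requires Δl = ±1, so l_f ∈ {0, 2}; with 0 ≤ l_f ≤ n_f−1 = 5, the allowed l_f values are {0, 2}.
For l_f = 0: m_f ∈ {m_i−1, m_i, m_i+1} ∩ [−0, 0] = {0} → 1 state.
For l_f = 2: m_f ∈ {m_i−1, m_i, m_i+1} ∩ [−2, 2] = {-2, -1, 0} → 3 states.
Total: 4.

4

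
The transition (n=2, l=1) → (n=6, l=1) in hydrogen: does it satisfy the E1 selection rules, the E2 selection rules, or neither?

E2

Δl = 1 − 1 = +0; l_i + l_f = 2.
E1 (Δl = ±1): not satisfied.
E2 (Δl = 0,±2, l_i+l_f ≥ 2): satisfied.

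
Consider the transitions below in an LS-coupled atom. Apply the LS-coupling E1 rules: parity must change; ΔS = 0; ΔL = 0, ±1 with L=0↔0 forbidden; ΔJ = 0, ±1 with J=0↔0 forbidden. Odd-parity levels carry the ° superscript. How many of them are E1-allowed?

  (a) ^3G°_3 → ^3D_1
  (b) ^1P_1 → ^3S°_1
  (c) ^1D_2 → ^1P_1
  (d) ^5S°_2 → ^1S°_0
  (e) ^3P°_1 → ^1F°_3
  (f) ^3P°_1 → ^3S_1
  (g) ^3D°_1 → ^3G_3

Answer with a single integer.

1

(a) forbidden (ΔL, ΔJ fail)
(b) forbidden (ΔS fails)
(c) forbidden (parity fails)
(d) forbidden (parity, ΔS, ΔL, ΔJ fail)
(e) forbidden (parity, ΔS, ΔL, ΔJ fail)
(f) allowed
(g) forbidden (ΔL, ΔJ fail)
Total allowed: 1 of 7.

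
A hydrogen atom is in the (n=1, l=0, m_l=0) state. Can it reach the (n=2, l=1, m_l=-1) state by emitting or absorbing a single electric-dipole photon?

Initial l = 0, final l = 1, so Δl = +1. E1 requires Δl = ±1: ✓.
m_l: 0 → -1 (Δm_l = -1). |Δm_l| ≤ 1 ✓.
All E1 selection rules are satisfied.

allowed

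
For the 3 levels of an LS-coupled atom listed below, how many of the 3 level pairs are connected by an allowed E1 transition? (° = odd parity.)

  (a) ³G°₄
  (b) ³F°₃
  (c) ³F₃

2

(a)–(b): forbidden (parity).
(a)–(c): allowed.
(b)–(c): allowed.
Allowed pairs: 2 of 3.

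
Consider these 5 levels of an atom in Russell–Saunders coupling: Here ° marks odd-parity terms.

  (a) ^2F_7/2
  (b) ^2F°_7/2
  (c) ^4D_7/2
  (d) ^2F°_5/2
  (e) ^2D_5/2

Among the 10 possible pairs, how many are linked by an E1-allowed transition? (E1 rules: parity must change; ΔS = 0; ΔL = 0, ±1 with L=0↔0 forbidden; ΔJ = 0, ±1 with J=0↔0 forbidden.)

(a)–(b): allowed.
(a)–(c): forbidden (parity, ΔS).
(a)–(d): allowed.
(a)–(e): forbidden (parity).
(b)–(c): forbidden (ΔS).
(b)–(d): forbidden (parity).
(b)–(e): allowed.
(c)–(d): forbidden (ΔS).
(c)–(e): forbidden (parity, ΔS).
(d)–(e): allowed.
Allowed pairs: 4 of 10.

4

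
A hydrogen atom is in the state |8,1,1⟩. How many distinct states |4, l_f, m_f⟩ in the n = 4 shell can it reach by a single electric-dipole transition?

E1 requires Δl = ±1, so l_f ∈ {0, 2}; with 0 ≤ l_f ≤ n_f−1 = 3, the allowed l_f values are {0, 2}.
For l_f = 0: m_f ∈ {m_i−1, m_i, m_i+1} ∩ [−0, 0] = {0} → 1 state.
For l_f = 2: m_f ∈ {m_i−1, m_i, m_i+1} ∩ [−2, 2] = {0, 1, 2} → 3 states.
Total: 4.

4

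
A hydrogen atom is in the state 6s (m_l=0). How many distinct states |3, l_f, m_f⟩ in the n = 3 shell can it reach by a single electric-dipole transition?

E1 requires Δl = ±1, so l_f ∈ {-1, 1}; with 0 ≤ l_f ≤ n_f−1 = 2, the allowed l_f values are {1}.
For l_f = 1: m_f ∈ {m_i−1, m_i, m_i+1} ∩ [−1, 1] = {-1, 0, 1} → 3 states.
Total: 3.

3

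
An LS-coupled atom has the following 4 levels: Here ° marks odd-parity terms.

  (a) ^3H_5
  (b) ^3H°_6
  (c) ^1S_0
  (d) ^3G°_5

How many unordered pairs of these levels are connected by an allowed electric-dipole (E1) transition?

2

(a)–(b): allowed.
(a)–(c): forbidden (parity, ΔS, ΔL, ΔJ).
(a)–(d): allowed.
(b)–(c): forbidden (ΔS, ΔL, ΔJ).
(b)–(d): forbidden (parity).
(c)–(d): forbidden (ΔS, ΔL, ΔJ).
Allowed pairs: 2 of 6.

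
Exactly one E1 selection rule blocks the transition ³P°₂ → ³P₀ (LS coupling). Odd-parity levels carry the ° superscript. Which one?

Reading off the term symbols: S 1→1, L 1→1, J 2→0, parity odd→even.
Parity must change: odd → even — passes.
ΔS = 0: S: 1 → 1 — passes.
ΔL = 0, ±1 (not L=0↔0): L: 1 → 1, ΔL = +0 — passes.
ΔJ = 0, ±1 (not J=0↔0): J: 2 → 0, ΔJ = -2 — fails.

the ΔJ = 0, ±1 rule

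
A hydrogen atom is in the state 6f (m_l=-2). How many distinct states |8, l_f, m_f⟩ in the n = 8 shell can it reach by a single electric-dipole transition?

5

E1 requires Δl = ±1, so l_f ∈ {2, 4}; with 0 ≤ l_f ≤ n_f−1 = 7, the allowed l_f values are {2, 4}.
For l_f = 2: m_f ∈ {m_i−1, m_i, m_i+1} ∩ [−2, 2] = {-2, -1} → 2 states.
For l_f = 4: m_f ∈ {m_i−1, m_i, m_i+1} ∩ [−4, 4] = {-3, -2, -1} → 3 states.
Total: 5.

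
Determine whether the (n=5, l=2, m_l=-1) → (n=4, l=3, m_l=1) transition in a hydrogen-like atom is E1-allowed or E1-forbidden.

forbidden

l: 2 → 3 (Δl = +1). Δl = ±1 ok.
Δm_l = 1 − (-1) = +2. E1 requires Δm_l = 0, ±1: fails.
The transition is electric-dipole forbidden.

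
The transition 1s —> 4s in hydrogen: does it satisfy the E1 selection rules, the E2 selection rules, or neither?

Δl = 0 − 0 = +0; l_i + l_f = 0.
E1 (Δl = ±1): not satisfied.
E2 (Δl = 0,±2, l_i+l_f ≥ 2): not satisfied.

neither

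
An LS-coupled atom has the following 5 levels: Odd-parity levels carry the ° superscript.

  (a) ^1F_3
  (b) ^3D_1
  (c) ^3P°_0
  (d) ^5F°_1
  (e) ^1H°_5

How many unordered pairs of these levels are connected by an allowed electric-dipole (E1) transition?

(a)–(b): forbidden (parity, ΔS, ΔJ).
(a)–(c): forbidden (ΔS, ΔL, ΔJ).
(a)–(d): forbidden (ΔS, ΔJ).
(a)–(e): forbidden (ΔL, ΔJ).
(b)–(c): allowed.
(b)–(d): forbidden (ΔS).
(b)–(e): forbidden (ΔS, ΔL, ΔJ).
(c)–(d): forbidden (parity, ΔS, ΔL).
(c)–(e): forbidden (parity, ΔS, ΔL, ΔJ).
(d)–(e): forbidden (parity, ΔS, ΔL, ΔJ).
Allowed pairs: 1 of 10.

1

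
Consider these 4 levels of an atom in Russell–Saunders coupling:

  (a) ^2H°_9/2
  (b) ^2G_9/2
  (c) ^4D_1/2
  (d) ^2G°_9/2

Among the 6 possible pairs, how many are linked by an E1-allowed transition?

2

(a)–(b): allowed.
(a)–(c): forbidden (ΔS, ΔL, ΔJ).
(a)–(d): forbidden (parity).
(b)–(c): forbidden (parity, ΔS, ΔL, ΔJ).
(b)–(d): allowed.
(c)–(d): forbidden (ΔS, ΔL, ΔJ).
Allowed pairs: 2 of 6.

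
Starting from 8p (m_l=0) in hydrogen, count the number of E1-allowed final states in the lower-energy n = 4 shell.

E1 requires Δl = ±1, so l_f ∈ {0, 2}; with 0 ≤ l_f ≤ n_f−1 = 3, the allowed l_f values are {0, 2}.
For l_f = 0: m_f ∈ {m_i−1, m_i, m_i+1} ∩ [−0, 0] = {0} → 1 state.
For l_f = 2: m_f ∈ {m_i−1, m_i, m_i+1} ∩ [−2, 2] = {-1, 0, 1} → 3 states.
Total: 4.

4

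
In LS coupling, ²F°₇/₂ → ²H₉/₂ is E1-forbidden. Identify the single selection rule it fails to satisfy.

the ΔL = 0, ±1 rule

Initial level: S=1/2, L=3, J=7/2, parity odd. Final level: S=1/2, L=5, J=9/2, parity even.
Parity must change: odd → even — ok.
ΔS = 0: S: 1/2 → 1/2 — ok.
ΔL = 0, ±1 (not L=0↔0): L: 3 → 5, ΔL = +2 — fails.
ΔJ = 0, ±1 (not J=0↔0): J: 7/2 → 9/2, ΔJ = +1 — ok.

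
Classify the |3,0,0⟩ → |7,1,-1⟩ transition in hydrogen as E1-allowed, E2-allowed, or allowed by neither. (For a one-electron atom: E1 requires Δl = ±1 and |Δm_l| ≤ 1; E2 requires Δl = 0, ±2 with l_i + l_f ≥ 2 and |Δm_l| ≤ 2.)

Δl = 1 − 0 = +1; l_i + l_f = 1.
Δm_l = -1.
E1 (Δl = ±1, |Δm_l| ≤ 1): satisfied.
E2 (Δl = 0,±2, l_i+l_f ≥ 2, |Δm_l| ≤ 2): not satisfied.

E1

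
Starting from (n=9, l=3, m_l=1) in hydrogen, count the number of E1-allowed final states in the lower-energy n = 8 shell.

E1 requires Δl = ±1, so l_f ∈ {2, 4}; with 0 ≤ l_f ≤ n_f−1 = 7, the allowed l_f values are {2, 4}.
For l_f = 2: m_f ∈ {m_i−1, m_i, m_i+1} ∩ [−2, 2] = {0, 1, 2} → 3 states.
For l_f = 4: m_f ∈ {m_i−1, m_i, m_i+1} ∩ [−4, 4] = {0, 1, 2} → 3 states.
Total: 6.

6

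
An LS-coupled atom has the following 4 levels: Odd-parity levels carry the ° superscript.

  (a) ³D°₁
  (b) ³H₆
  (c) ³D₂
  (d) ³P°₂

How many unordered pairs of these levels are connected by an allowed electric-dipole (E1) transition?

(a)–(b): forbidden (ΔL, ΔJ).
(a)–(c): allowed.
(a)–(d): forbidden (parity).
(b)–(c): forbidden (parity, ΔL, ΔJ).
(b)–(d): forbidden (ΔL, ΔJ).
(c)–(d): allowed.
Allowed pairs: 2 of 6.

2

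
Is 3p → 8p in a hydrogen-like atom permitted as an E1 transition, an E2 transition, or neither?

E2

Δl = 1 − 1 = +0; l_i + l_f = 2.
E1 (Δl = ±1): not satisfied.
E2 (Δl = 0,±2, l_i+l_f ≥ 2): satisfied.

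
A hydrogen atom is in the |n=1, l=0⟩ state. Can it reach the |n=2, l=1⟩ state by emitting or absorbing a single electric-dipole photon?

allowed

Δl = 1 − 0 = +1; the E1 rule Δl = ±1 is passes.
All E1 selection rules are satisfied.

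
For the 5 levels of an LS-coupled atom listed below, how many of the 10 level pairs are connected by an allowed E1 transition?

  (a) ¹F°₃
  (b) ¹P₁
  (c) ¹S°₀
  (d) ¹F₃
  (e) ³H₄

(a)–(b): forbidden (ΔL, ΔJ).
(a)–(c): forbidden (parity, ΔL, ΔJ).
(a)–(d): allowed.
(a)–(e): forbidden (ΔS, ΔL).
(b)–(c): allowed.
(b)–(d): forbidden (parity, ΔL, ΔJ).
(b)–(e): forbidden (parity, ΔS, ΔL, ΔJ).
(c)–(d): forbidden (ΔL, ΔJ).
(c)–(e): forbidden (ΔS, ΔL, ΔJ).
(d)–(e): forbidden (parity, ΔS, ΔL).
Allowed pairs: 2 of 10.

2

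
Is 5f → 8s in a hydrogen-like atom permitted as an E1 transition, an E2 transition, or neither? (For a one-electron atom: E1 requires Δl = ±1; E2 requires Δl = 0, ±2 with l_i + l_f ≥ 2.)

Δl = 0 − 3 = -3; l_i + l_f = 3.
E1 (Δl = ±1): not satisfied.
E2 (Δl = 0,±2, l_i+l_f ≥ 2): not satisfied.

neither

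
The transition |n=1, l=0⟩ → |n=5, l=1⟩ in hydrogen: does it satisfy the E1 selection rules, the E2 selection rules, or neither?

E1

Δl = 1 − 0 = +1; l_i + l_f = 1.
E1 (Δl = ±1): satisfied.
E2 (Δl = 0,±2, l_i+l_f ≥ 2): not satisfied.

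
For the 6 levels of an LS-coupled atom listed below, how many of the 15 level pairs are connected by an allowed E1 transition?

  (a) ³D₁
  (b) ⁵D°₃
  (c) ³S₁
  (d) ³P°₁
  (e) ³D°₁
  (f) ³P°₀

5

(a)–(b): forbidden (ΔS, ΔJ).
(a)–(c): forbidden (parity, ΔL).
(a)–(d): allowed.
(a)–(e): allowed.
(a)–(f): allowed.
(b)–(c): forbidden (ΔS, ΔL, ΔJ).
(b)–(d): forbidden (parity, ΔS, ΔJ).
(b)–(e): forbidden (parity, ΔS, ΔJ).
(b)–(f): forbidden (parity, ΔS, ΔJ).
(c)–(d): allowed.
(c)–(e): forbidden (ΔL).
(c)–(f): allowed.
(d)–(e): forbidden (parity).
(d)–(f): forbidden (parity).
(e)–(f): forbidden (parity).
Allowed pairs: 5 of 15.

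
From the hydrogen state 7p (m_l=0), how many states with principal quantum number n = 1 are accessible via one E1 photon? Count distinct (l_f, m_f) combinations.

1

E1 requires Δl = ±1, so l_f ∈ {0, 2}; with 0 ≤ l_f ≤ n_f−1 = 0, the allowed l_f values are {0}.
For l_f = 0: m_f ∈ {m_i−1, m_i, m_i+1} ∩ [−0, 0] = {0} → 1 state.
Total: 1.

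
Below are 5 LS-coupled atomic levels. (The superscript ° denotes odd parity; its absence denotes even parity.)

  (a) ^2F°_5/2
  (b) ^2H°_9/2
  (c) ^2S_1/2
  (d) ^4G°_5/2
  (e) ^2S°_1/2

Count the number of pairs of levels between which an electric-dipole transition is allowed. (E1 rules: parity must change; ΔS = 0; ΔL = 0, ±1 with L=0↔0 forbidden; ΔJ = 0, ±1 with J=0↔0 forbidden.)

(a)–(b): forbidden (parity, ΔL, ΔJ).
(a)–(c): forbidden (ΔL, ΔJ).
(a)–(d): forbidden (parity, ΔS).
(a)–(e): forbidden (parity, ΔL, ΔJ).
(b)–(c): forbidden (ΔL, ΔJ).
(b)–(d): forbidden (parity, ΔS, ΔJ).
(b)–(e): forbidden (parity, ΔL, ΔJ).
(c)–(d): forbidden (ΔS, ΔL, ΔJ).
(c)–(e): forbidden (ΔL).
(d)–(e): forbidden (parity, ΔS, ΔL, ΔJ).
Allowed pairs: 0 of 10.

0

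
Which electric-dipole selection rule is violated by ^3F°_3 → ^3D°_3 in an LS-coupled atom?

Parity must change: odd → odd — fails.
ΔS = 0: S: 1 → 1 — ok.
ΔL = 0, ±1 (not L=0↔0): L: 3 → 2, ΔL = -1 — ok.
ΔJ = 0, ±1 (not J=0↔0): J: 3 → 3, ΔJ = +0 — ok.

parity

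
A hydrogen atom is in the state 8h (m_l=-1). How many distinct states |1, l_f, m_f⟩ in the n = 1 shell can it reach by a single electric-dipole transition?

E1 requires l_f ∈ {4, 6}, but neither lies in [0, 0], so no final state is reachable.
Total: 0.

0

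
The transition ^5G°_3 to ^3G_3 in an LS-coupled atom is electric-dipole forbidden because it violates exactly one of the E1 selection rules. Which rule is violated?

Reading off the term symbols: S 2→1, L 4→4, J 3→3, parity odd→even.
Parity must change: odd → even — ✓.
ΔS = 0: S: 2 → 1 — ✗.
ΔL = 0, ±1 (not L=0↔0): L: 4 → 4, ΔL = +0 — ✓.
ΔJ = 0, ±1 (not J=0↔0): J: 3 → 3, ΔJ = +0 — ✓.

the ΔS = 0 rule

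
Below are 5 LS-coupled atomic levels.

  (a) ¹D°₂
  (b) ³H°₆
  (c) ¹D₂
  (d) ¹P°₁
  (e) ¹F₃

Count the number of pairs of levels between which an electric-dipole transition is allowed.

3

(a)–(b): forbidden (parity, ΔS, ΔL, ΔJ).
(a)–(c): allowed.
(a)–(d): forbidden (parity).
(a)–(e): allowed.
(b)–(c): forbidden (ΔS, ΔL, ΔJ).
(b)–(d): forbidden (parity, ΔS, ΔL, ΔJ).
(b)–(e): forbidden (ΔS, ΔL, ΔJ).
(c)–(d): allowed.
(c)–(e): forbidden (parity).
(d)–(e): forbidden (ΔL, ΔJ).
Allowed pairs: 3 of 10.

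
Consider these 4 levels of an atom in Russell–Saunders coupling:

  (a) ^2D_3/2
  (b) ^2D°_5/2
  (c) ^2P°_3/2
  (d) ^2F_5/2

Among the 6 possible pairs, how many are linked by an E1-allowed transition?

3

(a)–(b): allowed.
(a)–(c): allowed.
(a)–(d): forbidden (parity).
(b)–(c): forbidden (parity).
(b)–(d): allowed.
(c)–(d): forbidden (ΔL).
Allowed pairs: 3 of 6.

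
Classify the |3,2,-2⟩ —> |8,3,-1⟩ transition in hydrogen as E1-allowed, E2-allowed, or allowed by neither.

E1

Δl = 3 − 2 = +1; l_i + l_f = 5.
Δm_l = +1.
E1 (Δl = ±1, |Δm_l| ≤ 1): satisfied.
E2 (Δl = 0,±2, l_i+l_f ≥ 2, |Δm_l| ≤ 2): not satisfied.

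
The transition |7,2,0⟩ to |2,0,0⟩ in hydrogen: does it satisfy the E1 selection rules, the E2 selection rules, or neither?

E2

Δl = 0 − 2 = -2; l_i + l_f = 2.
Δm_l = +0.
E1 (Δl = ±1, |Δm_l| ≤ 1): not satisfied.
E2 (Δl = 0,±2, l_i+l_f ≥ 2, |Δm_l| ≤ 2): satisfied.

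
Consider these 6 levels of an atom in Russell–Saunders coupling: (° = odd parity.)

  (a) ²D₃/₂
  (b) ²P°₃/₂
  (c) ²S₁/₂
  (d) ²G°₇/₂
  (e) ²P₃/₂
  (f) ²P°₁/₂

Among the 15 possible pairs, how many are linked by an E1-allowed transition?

(a)–(b): allowed.
(a)–(c): forbidden (parity, ΔL).
(a)–(d): forbidden (ΔL, ΔJ).
(a)–(e): forbidden (parity).
(a)–(f): allowed.
(b)–(c): allowed.
(b)–(d): forbidden (parity, ΔL, ΔJ).
(b)–(e): allowed.
(b)–(f): forbidden (parity).
(c)–(d): forbidden (ΔL, ΔJ).
(c)–(e): forbidden (parity).
(c)–(f): allowed.
(d)–(e): forbidden (ΔL, ΔJ).
(d)–(f): forbidden (parity, ΔL, ΔJ).
(e)–(f): allowed.
Allowed pairs: 6 of 15.

6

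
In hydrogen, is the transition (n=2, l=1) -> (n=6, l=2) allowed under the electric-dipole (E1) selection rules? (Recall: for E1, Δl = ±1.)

Initial l = 1, final l = 2, so Δl = +1. E1 requires Δl = ±1: ✓.
All E1 selection rules are satisfied.

allowed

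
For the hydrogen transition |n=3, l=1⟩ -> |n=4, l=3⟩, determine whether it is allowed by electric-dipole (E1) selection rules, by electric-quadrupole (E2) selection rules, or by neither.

E2

Δl = 3 − 1 = +2; l_i + l_f = 4.
E1 (Δl = ±1): not satisfied.
E2 (Δl = 0,±2, l_i+l_f ≥ 2): satisfied.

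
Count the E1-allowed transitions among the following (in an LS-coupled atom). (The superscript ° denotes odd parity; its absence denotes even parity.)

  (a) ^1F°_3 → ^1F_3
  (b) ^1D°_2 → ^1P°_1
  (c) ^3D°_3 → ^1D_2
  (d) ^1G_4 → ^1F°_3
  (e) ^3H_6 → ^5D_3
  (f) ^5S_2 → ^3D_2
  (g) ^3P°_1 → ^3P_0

3

(a) allowed
(b) forbidden (parity fails)
(c) forbidden (ΔS fails)
(d) allowed
(e) forbidden (parity, ΔS, ΔL, ΔJ fail)
(f) forbidden (parity, ΔS, ΔL fail)
(g) allowed
Total allowed: 3 of 7.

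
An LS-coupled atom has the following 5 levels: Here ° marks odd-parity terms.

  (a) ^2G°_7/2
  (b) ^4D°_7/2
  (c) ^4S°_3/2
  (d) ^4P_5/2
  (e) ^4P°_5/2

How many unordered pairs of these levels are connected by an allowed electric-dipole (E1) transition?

3

(a)–(b): forbidden (parity, ΔS, ΔL).
(a)–(c): forbidden (parity, ΔS, ΔL, ΔJ).
(a)–(d): forbidden (ΔS, ΔL).
(a)–(e): forbidden (parity, ΔS, ΔL).
(b)–(c): forbidden (parity, ΔL, ΔJ).
(b)–(d): allowed.
(b)–(e): forbidden (parity).
(c)–(d): allowed.
(c)–(e): forbidden (parity).
(d)–(e): allowed.
Allowed pairs: 3 of 10.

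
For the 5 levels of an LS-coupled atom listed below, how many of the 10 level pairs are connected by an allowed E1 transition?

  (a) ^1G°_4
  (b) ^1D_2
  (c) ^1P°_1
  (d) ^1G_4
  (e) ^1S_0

(a)–(b): forbidden (ΔL, ΔJ).
(a)–(c): forbidden (parity, ΔL, ΔJ).
(a)–(d): allowed.
(a)–(e): forbidden (ΔL, ΔJ).
(b)–(c): allowed.
(b)–(d): forbidden (parity, ΔL, ΔJ).
(b)–(e): forbidden (parity, ΔL, ΔJ).
(c)–(d): forbidden (ΔL, ΔJ).
(c)–(e): allowed.
(d)–(e): forbidden (parity, ΔL, ΔJ).
Allowed pairs: 3 of 10.

3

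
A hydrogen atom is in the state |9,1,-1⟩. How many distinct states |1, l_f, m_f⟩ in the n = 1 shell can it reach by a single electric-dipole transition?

E1 requires Δl = ±1, so l_f ∈ {0, 2}; with 0 ≤ l_f ≤ n_f−1 = 0, the allowed l_f values are {0}.
For l_f = 0: m_f ∈ {m_i−1, m_i, m_i+1} ∩ [−0, 0] = {0} → 1 state.
Total: 1.

1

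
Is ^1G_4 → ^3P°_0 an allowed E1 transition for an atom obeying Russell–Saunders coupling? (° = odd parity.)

Reading off the term symbols: S 0→1, L 4→1, J 4→0, parity even→odd.
ΔL = 0, ±1 (not L=0↔0): L: 4 → 1, ΔL = -3 — violated.
ΔS = 0: S: 0 → 1 — violated.
Parity must change: even → odd — satisfied.
ΔJ = 0, ±1 (not J=0↔0): J: 4 → 0, ΔJ = -4 — violated.
Rule(s) violated: ΔS, ΔL, ΔJ.

forbidden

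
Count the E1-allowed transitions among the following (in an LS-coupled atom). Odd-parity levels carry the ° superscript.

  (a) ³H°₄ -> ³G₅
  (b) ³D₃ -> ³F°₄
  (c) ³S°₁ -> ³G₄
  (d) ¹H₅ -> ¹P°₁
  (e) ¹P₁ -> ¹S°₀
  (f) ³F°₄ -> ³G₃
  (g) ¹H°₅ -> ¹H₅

5

(a) allowed
(b) allowed
(c) forbidden (ΔL, ΔJ fail)
(d) forbidden (ΔL, ΔJ fail)
(e) allowed
(f) allowed
(g) allowed
Total allowed: 5 of 7.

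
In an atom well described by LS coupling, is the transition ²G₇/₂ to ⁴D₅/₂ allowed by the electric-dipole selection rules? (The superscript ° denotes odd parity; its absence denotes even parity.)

forbidden

Parity must change: even → even — violated.
ΔS = 0: S: 1/2 → 3/2 — violated.
ΔL = 0, ±1 (not L=0↔0): L: 4 → 2, ΔL = -2 — violated.
ΔJ = 0, ±1 (not J=0↔0): J: 7/2 → 5/2, ΔJ = -1 — satisfied.
Rule(s) violated: parity, ΔS, ΔL.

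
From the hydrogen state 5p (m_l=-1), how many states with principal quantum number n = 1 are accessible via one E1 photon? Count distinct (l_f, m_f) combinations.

1

E1 requires Δl = ±1, so l_f ∈ {0, 2}; with 0 ≤ l_f ≤ n_f−1 = 0, the allowed l_f values are {0}.
For l_f = 0: m_f ∈ {m_i−1, m_i, m_i+1} ∩ [−0, 0] = {0} → 1 state.
Total: 1.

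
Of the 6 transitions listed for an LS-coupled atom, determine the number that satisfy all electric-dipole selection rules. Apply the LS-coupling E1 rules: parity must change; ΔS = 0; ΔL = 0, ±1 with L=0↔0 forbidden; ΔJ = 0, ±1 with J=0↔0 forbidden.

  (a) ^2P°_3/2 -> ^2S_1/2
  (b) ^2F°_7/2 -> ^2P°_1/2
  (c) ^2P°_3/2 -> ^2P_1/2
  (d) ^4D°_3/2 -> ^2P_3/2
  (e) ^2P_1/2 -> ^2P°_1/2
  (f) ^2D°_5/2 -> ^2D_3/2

4

(a) allowed
(b) forbidden (parity, ΔL, ΔJ fail)
(c) allowed
(d) forbidden (ΔS fails)
(e) allowed
(f) allowed
Total allowed: 4 of 6.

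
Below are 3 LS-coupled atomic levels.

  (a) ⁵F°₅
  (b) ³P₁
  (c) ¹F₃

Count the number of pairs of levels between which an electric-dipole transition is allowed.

(a)–(b): forbidden (ΔS, ΔL, ΔJ).
(a)–(c): forbidden (ΔS, ΔJ).
(b)–(c): forbidden (parity, ΔS, ΔL, ΔJ).
Allowed pairs: 0 of 3.

0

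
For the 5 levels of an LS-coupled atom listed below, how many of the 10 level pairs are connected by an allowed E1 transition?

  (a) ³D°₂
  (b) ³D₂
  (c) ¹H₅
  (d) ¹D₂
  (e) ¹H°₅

2

(a)–(b): allowed.
(a)–(c): forbidden (ΔS, ΔL, ΔJ).
(a)–(d): forbidden (ΔS).
(a)–(e): forbidden (parity, ΔS, ΔL, ΔJ).
(b)–(c): forbidden (parity, ΔS, ΔL, ΔJ).
(b)–(d): forbidden (parity, ΔS).
(b)–(e): forbidden (ΔS, ΔL, ΔJ).
(c)–(d): forbidden (parity, ΔL, ΔJ).
(c)–(e): allowed.
(d)–(e): forbidden (ΔL, ΔJ).
Allowed pairs: 2 of 10.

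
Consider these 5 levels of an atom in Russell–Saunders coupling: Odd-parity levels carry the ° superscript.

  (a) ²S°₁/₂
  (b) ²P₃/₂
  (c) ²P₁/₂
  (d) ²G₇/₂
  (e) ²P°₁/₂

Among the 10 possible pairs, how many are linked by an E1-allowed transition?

(a)–(b): allowed.
(a)–(c): allowed.
(a)–(d): forbidden (ΔL, ΔJ).
(a)–(e): forbidden (parity).
(b)–(c): forbidden (parity).
(b)–(d): forbidden (parity, ΔL, ΔJ).
(b)–(e): allowed.
(c)–(d): forbidden (parity, ΔL, ΔJ).
(c)–(e): allowed.
(d)–(e): forbidden (ΔL, ΔJ).
Allowed pairs: 4 of 10.

4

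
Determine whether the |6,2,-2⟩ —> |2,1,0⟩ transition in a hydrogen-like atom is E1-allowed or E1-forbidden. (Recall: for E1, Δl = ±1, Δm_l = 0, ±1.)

Δl = 1 − 2 = -1; the E1 rule Δl = ±1 is ✓.
Δm_l = 0 − (-2) = +2. E1 requires Δm_l = 0, ±1: ✗.
The transition is electric-dipole forbidden.

forbidden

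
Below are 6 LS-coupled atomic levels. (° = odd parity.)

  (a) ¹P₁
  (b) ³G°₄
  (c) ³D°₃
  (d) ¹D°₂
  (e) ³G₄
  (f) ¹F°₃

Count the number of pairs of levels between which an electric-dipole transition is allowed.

2

(a)–(b): forbidden (ΔS, ΔL, ΔJ).
(a)–(c): forbidden (ΔS, ΔJ).
(a)–(d): allowed.
(a)–(e): forbidden (parity, ΔS, ΔL, ΔJ).
(a)–(f): forbidden (ΔL, ΔJ).
(b)–(c): forbidden (parity, ΔL).
(b)–(d): forbidden (parity, ΔS, ΔL, ΔJ).
(b)–(e): allowed.
(b)–(f): forbidden (parity, ΔS).
(c)–(d): forbidden (parity, ΔS).
(c)–(e): forbidden (ΔL).
(c)–(f): forbidden (parity, ΔS).
(d)–(e): forbidden (ΔS, ΔL, ΔJ).
(d)–(f): forbidden (parity).
(e)–(f): forbidden (ΔS).
Allowed pairs: 2 of 15.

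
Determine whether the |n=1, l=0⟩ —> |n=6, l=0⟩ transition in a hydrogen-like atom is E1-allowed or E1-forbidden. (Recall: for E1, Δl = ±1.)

Δl = 0 − 0 = +0; the E1 rule Δl = ±1 is fails.
The transition is electric-dipole forbidden.

forbidden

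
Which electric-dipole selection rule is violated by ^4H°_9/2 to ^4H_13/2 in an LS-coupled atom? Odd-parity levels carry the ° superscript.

ΔL = 0, ±1 (not L=0↔0): L: 5 → 5, ΔL = +0 — satisfied.
ΔS = 0: S: 3/2 → 3/2 — satisfied.
ΔJ = 0, ±1 (not J=0↔0): J: 9/2 → 13/2, ΔJ = +2 — violated.
Parity must change: odd → even — satisfied.

the ΔJ = 0, ±1 rule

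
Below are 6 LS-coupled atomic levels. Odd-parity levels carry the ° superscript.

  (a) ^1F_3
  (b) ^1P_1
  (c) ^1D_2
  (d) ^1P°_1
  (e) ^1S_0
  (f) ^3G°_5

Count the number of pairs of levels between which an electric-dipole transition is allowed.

(a)–(b): forbidden (parity, ΔL, ΔJ).
(a)–(c): forbidden (parity).
(a)–(d): forbidden (ΔL, ΔJ).
(a)–(e): forbidden (parity, ΔL, ΔJ).
(a)–(f): forbidden (ΔS, ΔJ).
(b)–(c): forbidden (parity).
(b)–(d): allowed.
(b)–(e): forbidden (parity).
(b)–(f): forbidden (ΔS, ΔL, ΔJ).
(c)–(d): allowed.
(c)–(e): forbidden (parity, ΔL, ΔJ).
(c)–(f): forbidden (ΔS, ΔL, ΔJ).
(d)–(e): allowed.
(d)–(f): forbidden (parity, ΔS, ΔL, ΔJ).
(e)–(f): forbidden (ΔS, ΔL, ΔJ).
Allowed pairs: 3 of 15.

3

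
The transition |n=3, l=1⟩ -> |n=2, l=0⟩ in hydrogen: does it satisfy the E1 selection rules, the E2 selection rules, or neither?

E1

Δl = 0 − 1 = -1; l_i + l_f = 1.
E1 (Δl = ±1): satisfied.
E2 (Δl = 0,±2, l_i+l_f ≥ 2): not satisfied.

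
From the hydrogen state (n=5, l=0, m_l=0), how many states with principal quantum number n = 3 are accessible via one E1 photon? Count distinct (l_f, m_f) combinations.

3

E1 requires Δl = ±1, so l_f ∈ {-1, 1}; with 0 ≤ l_f ≤ n_f−1 = 2, the allowed l_f values are {1}.
For l_f = 1: m_f ∈ {m_i−1, m_i, m_i+1} ∩ [−1, 1] = {-1, 0, 1} → 3 states.
Total: 3.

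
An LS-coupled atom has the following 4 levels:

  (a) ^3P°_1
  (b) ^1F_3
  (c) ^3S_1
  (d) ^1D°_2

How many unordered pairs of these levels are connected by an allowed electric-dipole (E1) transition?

(a)–(b): forbidden (ΔS, ΔL, ΔJ).
(a)–(c): allowed.
(a)–(d): forbidden (parity, ΔS).
(b)–(c): forbidden (parity, ΔS, ΔL, ΔJ).
(b)–(d): allowed.
(c)–(d): forbidden (ΔS, ΔL).
Allowed pairs: 2 of 6.

2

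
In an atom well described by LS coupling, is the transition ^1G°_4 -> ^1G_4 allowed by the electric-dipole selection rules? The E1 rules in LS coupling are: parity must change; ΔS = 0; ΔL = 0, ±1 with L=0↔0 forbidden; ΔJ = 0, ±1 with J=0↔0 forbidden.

Parity must change: odd → even — satisfied.
ΔL = 0, ±1 (not L=0↔0): L: 4 → 4, ΔL = +0 — satisfied.
ΔJ = 0, ±1 (not J=0↔0): J: 4 → 4, ΔJ = +0 — satisfied.
ΔS = 0: S: 0 → 0 — satisfied.
All four E1 rules are satisfied.

allowed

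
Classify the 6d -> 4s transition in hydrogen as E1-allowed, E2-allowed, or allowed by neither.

E2

Δl = 0 − 2 = -2; l_i + l_f = 2.
E1 (Δl = ±1): not satisfied.
E2 (Δl = 0,±2, l_i+l_f ≥ 2): satisfied.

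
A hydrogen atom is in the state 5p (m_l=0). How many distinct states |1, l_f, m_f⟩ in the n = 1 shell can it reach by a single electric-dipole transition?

1

E1 requires Δl = ±1, so l_f ∈ {0, 2}; with 0 ≤ l_f ≤ n_f−1 = 0, the allowed l_f values are {0}.
For l_f = 0: m_f ∈ {m_i−1, m_i, m_i+1} ∩ [−0, 0] = {0} → 1 state.
Total: 1.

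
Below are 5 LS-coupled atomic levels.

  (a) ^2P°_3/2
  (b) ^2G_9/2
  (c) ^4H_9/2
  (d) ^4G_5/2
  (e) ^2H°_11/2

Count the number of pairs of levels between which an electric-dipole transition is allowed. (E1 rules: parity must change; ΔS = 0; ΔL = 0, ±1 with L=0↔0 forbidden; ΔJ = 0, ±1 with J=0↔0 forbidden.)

(a)–(b): forbidden (ΔL, ΔJ).
(a)–(c): forbidden (ΔS, ΔL, ΔJ).
(a)–(d): forbidden (ΔS, ΔL).
(a)–(e): forbidden (parity, ΔL, ΔJ).
(b)–(c): forbidden (parity, ΔS).
(b)–(d): forbidden (parity, ΔS, ΔJ).
(b)–(e): allowed.
(c)–(d): forbidden (parity, ΔJ).
(c)–(e): forbidden (ΔS).
(d)–(e): forbidden (ΔS, ΔJ).
Allowed pairs: 1 of 10.

1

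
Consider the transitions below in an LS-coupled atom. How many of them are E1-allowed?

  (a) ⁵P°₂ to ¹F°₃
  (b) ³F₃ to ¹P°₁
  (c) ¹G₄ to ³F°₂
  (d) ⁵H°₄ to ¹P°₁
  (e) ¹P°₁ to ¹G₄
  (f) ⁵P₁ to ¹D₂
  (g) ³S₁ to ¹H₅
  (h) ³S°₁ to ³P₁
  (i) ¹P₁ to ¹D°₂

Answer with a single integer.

(a) forbidden (parity, ΔS, ΔL fail)
(b) forbidden (ΔS, ΔL, ΔJ fail)
(c) forbidden (ΔS, ΔJ fail)
(d) forbidden (parity, ΔS, ΔL, ΔJ fail)
(e) forbidden (ΔL, ΔJ fail)
(f) forbidden (parity, ΔS fail)
(g) forbidden (parity, ΔS, ΔL, ΔJ fail)
(h) allowed
(i) allowed
Total allowed: 2 of 9.

2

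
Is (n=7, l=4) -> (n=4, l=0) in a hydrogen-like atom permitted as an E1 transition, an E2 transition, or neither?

neither

Δl = 0 − 4 = -4; l_i + l_f = 4.
E1 (Δl = ±1): not satisfied.
E2 (Δl = 0,±2, l_i+l_f ≥ 2): not satisfied.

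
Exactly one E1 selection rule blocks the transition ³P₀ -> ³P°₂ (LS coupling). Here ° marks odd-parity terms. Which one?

Parity must change: even → odd — ok.
ΔS = 0: S: 1 → 1 — ok.
ΔL = 0, ±1 (not L=0↔0): L: 1 → 1, ΔL = +0 — ok.
ΔJ = 0, ±1 (not J=0↔0): J: 0 → 2, ΔJ = +2 — fails.

the ΔJ = 0, ±1 rule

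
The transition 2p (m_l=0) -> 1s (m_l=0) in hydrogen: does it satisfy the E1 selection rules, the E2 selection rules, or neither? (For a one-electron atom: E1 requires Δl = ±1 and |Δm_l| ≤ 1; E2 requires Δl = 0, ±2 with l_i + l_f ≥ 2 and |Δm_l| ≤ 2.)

E1

Δl = 0 − 1 = -1; l_i + l_f = 1.
Δm_l = +0.
E1 (Δl = ±1, |Δm_l| ≤ 1): satisfied.
E2 (Δl = 0,±2, l_i+l_f ≥ 2, |Δm_l| ≤ 2): not satisfied.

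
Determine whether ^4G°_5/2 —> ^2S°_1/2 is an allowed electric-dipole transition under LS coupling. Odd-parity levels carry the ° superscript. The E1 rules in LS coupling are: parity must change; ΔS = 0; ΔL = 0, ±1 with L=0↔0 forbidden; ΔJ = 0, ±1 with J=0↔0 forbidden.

forbidden

Initial level: S=3/2, L=4, J=5/2, parity odd. Final level: S=1/2, L=0, J=1/2, parity odd.
Parity must change: odd → odd — ✗.
ΔS = 0: S: 3/2 → 1/2 — ✗.
ΔL = 0, ±1 (not L=0↔0): L: 4 → 0, ΔL = -4 — ✗.
ΔJ = 0, ±1 (not J=0↔0): J: 5/2 → 1/2, ΔJ = -2 — ✗.
Rule(s) violated: parity, ΔS, ΔL, ΔJ.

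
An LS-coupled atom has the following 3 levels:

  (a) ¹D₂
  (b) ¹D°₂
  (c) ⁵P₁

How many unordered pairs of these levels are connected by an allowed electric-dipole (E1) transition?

(a)–(b): allowed.
(a)–(c): forbidden (parity, ΔS).
(b)–(c): forbidden (ΔS).
Allowed pairs: 1 of 3.

1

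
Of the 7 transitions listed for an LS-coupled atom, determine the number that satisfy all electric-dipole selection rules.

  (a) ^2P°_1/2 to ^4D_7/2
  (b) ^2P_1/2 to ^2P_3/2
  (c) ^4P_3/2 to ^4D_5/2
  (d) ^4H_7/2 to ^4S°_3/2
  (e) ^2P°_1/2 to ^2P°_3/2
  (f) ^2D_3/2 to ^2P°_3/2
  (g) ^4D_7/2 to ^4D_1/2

(a) forbidden (ΔS, ΔJ fail)
(b) forbidden (parity fails)
(c) forbidden (parity fails)
(d) forbidden (ΔL, ΔJ fail)
(e) forbidden (parity fails)
(f) allowed
(g) forbidden (parity, ΔJ fail)
Total allowed: 1 of 7.

1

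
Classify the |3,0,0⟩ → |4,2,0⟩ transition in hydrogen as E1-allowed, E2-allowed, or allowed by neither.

E2

Δl = 2 − 0 = +2; l_i + l_f = 2.
Δm_l = +0.
E1 (Δl = ±1, |Δm_l| ≤ 1): not satisfied.
E2 (Δl = 0,±2, l_i+l_f ≥ 2, |Δm_l| ≤ 2): satisfied.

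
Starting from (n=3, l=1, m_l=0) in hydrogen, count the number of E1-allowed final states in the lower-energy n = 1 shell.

1

E1 requires Δl = ±1, so l_f ∈ {0, 2}; with 0 ≤ l_f ≤ n_f−1 = 0, the allowed l_f values are {0}.
For l_f = 0: m_f ∈ {m_i−1, m_i, m_i+1} ∩ [−0, 0] = {0} → 1 state.
Total: 1.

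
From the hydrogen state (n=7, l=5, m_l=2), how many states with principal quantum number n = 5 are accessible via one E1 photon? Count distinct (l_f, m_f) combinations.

3

E1 requires Δl = ±1, so l_f ∈ {4, 6}; with 0 ≤ l_f ≤ n_f−1 = 4, the allowed l_f values are {4}.
For l_f = 4: m_f ∈ {m_i−1, m_i, m_i+1} ∩ [−4, 4] = {1, 2, 3} → 3 states.
Total: 3.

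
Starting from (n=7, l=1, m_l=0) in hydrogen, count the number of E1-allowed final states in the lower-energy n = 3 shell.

4

E1 requires Δl = ±1, so l_f ∈ {0, 2}; with 0 ≤ l_f ≤ n_f−1 = 2, the allowed l_f values are {0, 2}.
For l_f = 0: m_f ∈ {m_i−1, m_i, m_i+1} ∩ [−0, 0] = {0} → 1 state.
For l_f = 2: m_f ∈ {m_i−1, m_i, m_i+1} ∩ [−2, 2] = {-1, 0, 1} → 3 states.
Total: 4.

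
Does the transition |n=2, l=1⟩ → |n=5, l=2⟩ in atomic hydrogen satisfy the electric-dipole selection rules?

allowed

Initial l = 1, final l = 2, so Δl = +1. E1 requires Δl = ±1: satisfied.
All E1 selection rules are satisfied.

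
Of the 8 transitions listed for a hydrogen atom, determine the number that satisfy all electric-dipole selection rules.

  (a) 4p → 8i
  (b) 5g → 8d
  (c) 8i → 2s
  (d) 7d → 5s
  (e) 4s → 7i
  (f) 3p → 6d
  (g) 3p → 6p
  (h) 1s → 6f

(a) forbidden — Δl = +5 (E1 requires Δl = ±1)
(b) forbidden — Δl = -2 (E1 requires Δl = ±1)
(c) forbidden — Δl = -6 (E1 requires Δl = ±1)
(d) forbidden — Δl = -2 (E1 requires Δl = ±1)
(e) forbidden — Δl = +6 (E1 requires Δl = ±1)
(f) allowed
(g) forbidden — Δl = +0 (E1 requires Δl = ±1)
(h) forbidden — Δl = +3 (E1 requires Δl = ±1)
Total allowed: 1 of 8.

1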